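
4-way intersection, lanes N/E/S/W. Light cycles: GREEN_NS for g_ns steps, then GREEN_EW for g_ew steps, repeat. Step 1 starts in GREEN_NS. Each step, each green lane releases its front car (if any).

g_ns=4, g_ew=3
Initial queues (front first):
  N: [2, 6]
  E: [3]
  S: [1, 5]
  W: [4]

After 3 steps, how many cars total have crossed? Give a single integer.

Step 1 [NS]: N:car2-GO,E:wait,S:car1-GO,W:wait | queues: N=1 E=1 S=1 W=1
Step 2 [NS]: N:car6-GO,E:wait,S:car5-GO,W:wait | queues: N=0 E=1 S=0 W=1
Step 3 [NS]: N:empty,E:wait,S:empty,W:wait | queues: N=0 E=1 S=0 W=1
Cars crossed by step 3: 4

Answer: 4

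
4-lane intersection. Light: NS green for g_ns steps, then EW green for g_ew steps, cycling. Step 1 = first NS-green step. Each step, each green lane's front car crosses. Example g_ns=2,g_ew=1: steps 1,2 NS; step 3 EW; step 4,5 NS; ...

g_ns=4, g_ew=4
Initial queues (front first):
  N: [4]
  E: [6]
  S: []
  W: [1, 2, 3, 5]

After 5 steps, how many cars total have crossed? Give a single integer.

Answer: 3

Derivation:
Step 1 [NS]: N:car4-GO,E:wait,S:empty,W:wait | queues: N=0 E=1 S=0 W=4
Step 2 [NS]: N:empty,E:wait,S:empty,W:wait | queues: N=0 E=1 S=0 W=4
Step 3 [NS]: N:empty,E:wait,S:empty,W:wait | queues: N=0 E=1 S=0 W=4
Step 4 [NS]: N:empty,E:wait,S:empty,W:wait | queues: N=0 E=1 S=0 W=4
Step 5 [EW]: N:wait,E:car6-GO,S:wait,W:car1-GO | queues: N=0 E=0 S=0 W=3
Cars crossed by step 5: 3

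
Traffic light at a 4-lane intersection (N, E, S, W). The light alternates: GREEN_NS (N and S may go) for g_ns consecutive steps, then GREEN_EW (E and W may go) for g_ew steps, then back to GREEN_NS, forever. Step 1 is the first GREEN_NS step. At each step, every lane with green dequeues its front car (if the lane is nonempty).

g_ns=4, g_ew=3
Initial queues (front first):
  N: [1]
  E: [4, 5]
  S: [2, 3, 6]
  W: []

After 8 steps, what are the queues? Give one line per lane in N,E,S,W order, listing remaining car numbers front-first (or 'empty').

Step 1 [NS]: N:car1-GO,E:wait,S:car2-GO,W:wait | queues: N=0 E=2 S=2 W=0
Step 2 [NS]: N:empty,E:wait,S:car3-GO,W:wait | queues: N=0 E=2 S=1 W=0
Step 3 [NS]: N:empty,E:wait,S:car6-GO,W:wait | queues: N=0 E=2 S=0 W=0
Step 4 [NS]: N:empty,E:wait,S:empty,W:wait | queues: N=0 E=2 S=0 W=0
Step 5 [EW]: N:wait,E:car4-GO,S:wait,W:empty | queues: N=0 E=1 S=0 W=0
Step 6 [EW]: N:wait,E:car5-GO,S:wait,W:empty | queues: N=0 E=0 S=0 W=0

N: empty
E: empty
S: empty
W: empty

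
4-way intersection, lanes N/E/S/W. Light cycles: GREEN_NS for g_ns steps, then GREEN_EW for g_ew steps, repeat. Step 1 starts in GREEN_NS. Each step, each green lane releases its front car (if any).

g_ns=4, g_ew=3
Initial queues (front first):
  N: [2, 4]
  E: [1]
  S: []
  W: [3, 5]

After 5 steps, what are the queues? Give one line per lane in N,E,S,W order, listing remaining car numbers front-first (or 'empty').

Step 1 [NS]: N:car2-GO,E:wait,S:empty,W:wait | queues: N=1 E=1 S=0 W=2
Step 2 [NS]: N:car4-GO,E:wait,S:empty,W:wait | queues: N=0 E=1 S=0 W=2
Step 3 [NS]: N:empty,E:wait,S:empty,W:wait | queues: N=0 E=1 S=0 W=2
Step 4 [NS]: N:empty,E:wait,S:empty,W:wait | queues: N=0 E=1 S=0 W=2
Step 5 [EW]: N:wait,E:car1-GO,S:wait,W:car3-GO | queues: N=0 E=0 S=0 W=1

N: empty
E: empty
S: empty
W: 5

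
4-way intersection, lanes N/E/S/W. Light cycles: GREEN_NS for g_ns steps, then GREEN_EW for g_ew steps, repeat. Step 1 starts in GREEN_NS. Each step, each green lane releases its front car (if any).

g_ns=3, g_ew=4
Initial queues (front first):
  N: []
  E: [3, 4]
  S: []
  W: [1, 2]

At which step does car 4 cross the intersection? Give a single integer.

Step 1 [NS]: N:empty,E:wait,S:empty,W:wait | queues: N=0 E=2 S=0 W=2
Step 2 [NS]: N:empty,E:wait,S:empty,W:wait | queues: N=0 E=2 S=0 W=2
Step 3 [NS]: N:empty,E:wait,S:empty,W:wait | queues: N=0 E=2 S=0 W=2
Step 4 [EW]: N:wait,E:car3-GO,S:wait,W:car1-GO | queues: N=0 E=1 S=0 W=1
Step 5 [EW]: N:wait,E:car4-GO,S:wait,W:car2-GO | queues: N=0 E=0 S=0 W=0
Car 4 crosses at step 5

5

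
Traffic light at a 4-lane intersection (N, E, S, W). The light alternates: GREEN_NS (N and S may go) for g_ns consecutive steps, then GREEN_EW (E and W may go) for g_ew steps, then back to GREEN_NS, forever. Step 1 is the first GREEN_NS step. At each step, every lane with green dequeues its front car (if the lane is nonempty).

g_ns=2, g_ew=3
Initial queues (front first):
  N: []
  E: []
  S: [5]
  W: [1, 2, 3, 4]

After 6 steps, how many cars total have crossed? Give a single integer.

Answer: 4

Derivation:
Step 1 [NS]: N:empty,E:wait,S:car5-GO,W:wait | queues: N=0 E=0 S=0 W=4
Step 2 [NS]: N:empty,E:wait,S:empty,W:wait | queues: N=0 E=0 S=0 W=4
Step 3 [EW]: N:wait,E:empty,S:wait,W:car1-GO | queues: N=0 E=0 S=0 W=3
Step 4 [EW]: N:wait,E:empty,S:wait,W:car2-GO | queues: N=0 E=0 S=0 W=2
Step 5 [EW]: N:wait,E:empty,S:wait,W:car3-GO | queues: N=0 E=0 S=0 W=1
Step 6 [NS]: N:empty,E:wait,S:empty,W:wait | queues: N=0 E=0 S=0 W=1
Cars crossed by step 6: 4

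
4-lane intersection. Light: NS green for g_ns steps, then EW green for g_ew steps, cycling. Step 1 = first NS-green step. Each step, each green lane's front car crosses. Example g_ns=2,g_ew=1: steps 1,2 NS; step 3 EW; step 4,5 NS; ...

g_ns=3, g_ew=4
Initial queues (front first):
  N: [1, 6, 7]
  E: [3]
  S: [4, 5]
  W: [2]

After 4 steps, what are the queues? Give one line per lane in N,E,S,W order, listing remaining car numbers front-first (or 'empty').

Step 1 [NS]: N:car1-GO,E:wait,S:car4-GO,W:wait | queues: N=2 E=1 S=1 W=1
Step 2 [NS]: N:car6-GO,E:wait,S:car5-GO,W:wait | queues: N=1 E=1 S=0 W=1
Step 3 [NS]: N:car7-GO,E:wait,S:empty,W:wait | queues: N=0 E=1 S=0 W=1
Step 4 [EW]: N:wait,E:car3-GO,S:wait,W:car2-GO | queues: N=0 E=0 S=0 W=0

N: empty
E: empty
S: empty
W: empty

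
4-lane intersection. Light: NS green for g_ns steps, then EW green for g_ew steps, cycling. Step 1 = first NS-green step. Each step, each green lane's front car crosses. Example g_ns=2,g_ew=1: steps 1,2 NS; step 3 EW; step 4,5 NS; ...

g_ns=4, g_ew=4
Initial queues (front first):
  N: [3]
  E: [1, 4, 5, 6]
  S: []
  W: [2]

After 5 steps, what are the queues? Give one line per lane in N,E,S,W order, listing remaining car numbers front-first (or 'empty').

Step 1 [NS]: N:car3-GO,E:wait,S:empty,W:wait | queues: N=0 E=4 S=0 W=1
Step 2 [NS]: N:empty,E:wait,S:empty,W:wait | queues: N=0 E=4 S=0 W=1
Step 3 [NS]: N:empty,E:wait,S:empty,W:wait | queues: N=0 E=4 S=0 W=1
Step 4 [NS]: N:empty,E:wait,S:empty,W:wait | queues: N=0 E=4 S=0 W=1
Step 5 [EW]: N:wait,E:car1-GO,S:wait,W:car2-GO | queues: N=0 E=3 S=0 W=0

N: empty
E: 4 5 6
S: empty
W: empty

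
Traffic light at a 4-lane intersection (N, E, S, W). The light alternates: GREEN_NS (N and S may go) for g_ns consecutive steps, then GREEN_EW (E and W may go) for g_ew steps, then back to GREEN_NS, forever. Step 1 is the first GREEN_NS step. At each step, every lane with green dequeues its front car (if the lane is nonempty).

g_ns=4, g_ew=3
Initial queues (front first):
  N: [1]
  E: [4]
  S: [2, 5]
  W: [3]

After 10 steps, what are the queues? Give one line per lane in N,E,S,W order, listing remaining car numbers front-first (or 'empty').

Step 1 [NS]: N:car1-GO,E:wait,S:car2-GO,W:wait | queues: N=0 E=1 S=1 W=1
Step 2 [NS]: N:empty,E:wait,S:car5-GO,W:wait | queues: N=0 E=1 S=0 W=1
Step 3 [NS]: N:empty,E:wait,S:empty,W:wait | queues: N=0 E=1 S=0 W=1
Step 4 [NS]: N:empty,E:wait,S:empty,W:wait | queues: N=0 E=1 S=0 W=1
Step 5 [EW]: N:wait,E:car4-GO,S:wait,W:car3-GO | queues: N=0 E=0 S=0 W=0

N: empty
E: empty
S: empty
W: empty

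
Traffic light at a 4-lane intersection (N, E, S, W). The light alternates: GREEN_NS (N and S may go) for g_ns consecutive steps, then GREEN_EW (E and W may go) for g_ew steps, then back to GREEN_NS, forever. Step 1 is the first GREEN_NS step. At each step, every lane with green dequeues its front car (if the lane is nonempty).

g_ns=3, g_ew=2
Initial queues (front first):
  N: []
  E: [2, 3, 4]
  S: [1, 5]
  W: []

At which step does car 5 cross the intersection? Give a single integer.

Step 1 [NS]: N:empty,E:wait,S:car1-GO,W:wait | queues: N=0 E=3 S=1 W=0
Step 2 [NS]: N:empty,E:wait,S:car5-GO,W:wait | queues: N=0 E=3 S=0 W=0
Step 3 [NS]: N:empty,E:wait,S:empty,W:wait | queues: N=0 E=3 S=0 W=0
Step 4 [EW]: N:wait,E:car2-GO,S:wait,W:empty | queues: N=0 E=2 S=0 W=0
Step 5 [EW]: N:wait,E:car3-GO,S:wait,W:empty | queues: N=0 E=1 S=0 W=0
Step 6 [NS]: N:empty,E:wait,S:empty,W:wait | queues: N=0 E=1 S=0 W=0
Step 7 [NS]: N:empty,E:wait,S:empty,W:wait | queues: N=0 E=1 S=0 W=0
Step 8 [NS]: N:empty,E:wait,S:empty,W:wait | queues: N=0 E=1 S=0 W=0
Step 9 [EW]: N:wait,E:car4-GO,S:wait,W:empty | queues: N=0 E=0 S=0 W=0
Car 5 crosses at step 2

2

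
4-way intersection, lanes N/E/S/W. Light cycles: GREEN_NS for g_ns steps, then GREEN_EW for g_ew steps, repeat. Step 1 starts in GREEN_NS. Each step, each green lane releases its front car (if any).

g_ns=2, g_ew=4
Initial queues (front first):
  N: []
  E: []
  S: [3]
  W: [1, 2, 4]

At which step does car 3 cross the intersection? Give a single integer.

Step 1 [NS]: N:empty,E:wait,S:car3-GO,W:wait | queues: N=0 E=0 S=0 W=3
Step 2 [NS]: N:empty,E:wait,S:empty,W:wait | queues: N=0 E=0 S=0 W=3
Step 3 [EW]: N:wait,E:empty,S:wait,W:car1-GO | queues: N=0 E=0 S=0 W=2
Step 4 [EW]: N:wait,E:empty,S:wait,W:car2-GO | queues: N=0 E=0 S=0 W=1
Step 5 [EW]: N:wait,E:empty,S:wait,W:car4-GO | queues: N=0 E=0 S=0 W=0
Car 3 crosses at step 1

1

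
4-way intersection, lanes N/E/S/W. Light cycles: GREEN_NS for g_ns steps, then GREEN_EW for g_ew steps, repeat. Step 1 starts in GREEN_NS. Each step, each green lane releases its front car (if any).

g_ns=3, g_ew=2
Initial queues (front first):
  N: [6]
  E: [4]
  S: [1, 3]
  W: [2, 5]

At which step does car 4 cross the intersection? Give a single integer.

Step 1 [NS]: N:car6-GO,E:wait,S:car1-GO,W:wait | queues: N=0 E=1 S=1 W=2
Step 2 [NS]: N:empty,E:wait,S:car3-GO,W:wait | queues: N=0 E=1 S=0 W=2
Step 3 [NS]: N:empty,E:wait,S:empty,W:wait | queues: N=0 E=1 S=0 W=2
Step 4 [EW]: N:wait,E:car4-GO,S:wait,W:car2-GO | queues: N=0 E=0 S=0 W=1
Step 5 [EW]: N:wait,E:empty,S:wait,W:car5-GO | queues: N=0 E=0 S=0 W=0
Car 4 crosses at step 4

4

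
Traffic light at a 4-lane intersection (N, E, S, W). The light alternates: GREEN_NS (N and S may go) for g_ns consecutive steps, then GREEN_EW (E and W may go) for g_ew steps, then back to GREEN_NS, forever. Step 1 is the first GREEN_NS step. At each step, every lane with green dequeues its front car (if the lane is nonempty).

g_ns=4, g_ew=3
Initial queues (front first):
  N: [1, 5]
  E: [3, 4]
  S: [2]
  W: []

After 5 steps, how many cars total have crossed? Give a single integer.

Answer: 4

Derivation:
Step 1 [NS]: N:car1-GO,E:wait,S:car2-GO,W:wait | queues: N=1 E=2 S=0 W=0
Step 2 [NS]: N:car5-GO,E:wait,S:empty,W:wait | queues: N=0 E=2 S=0 W=0
Step 3 [NS]: N:empty,E:wait,S:empty,W:wait | queues: N=0 E=2 S=0 W=0
Step 4 [NS]: N:empty,E:wait,S:empty,W:wait | queues: N=0 E=2 S=0 W=0
Step 5 [EW]: N:wait,E:car3-GO,S:wait,W:empty | queues: N=0 E=1 S=0 W=0
Cars crossed by step 5: 4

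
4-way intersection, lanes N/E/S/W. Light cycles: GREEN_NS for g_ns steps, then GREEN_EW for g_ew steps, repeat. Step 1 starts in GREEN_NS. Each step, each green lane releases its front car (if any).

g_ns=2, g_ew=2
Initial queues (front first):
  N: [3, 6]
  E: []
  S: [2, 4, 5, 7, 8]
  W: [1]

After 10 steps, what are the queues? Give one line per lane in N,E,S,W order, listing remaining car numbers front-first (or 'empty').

Step 1 [NS]: N:car3-GO,E:wait,S:car2-GO,W:wait | queues: N=1 E=0 S=4 W=1
Step 2 [NS]: N:car6-GO,E:wait,S:car4-GO,W:wait | queues: N=0 E=0 S=3 W=1
Step 3 [EW]: N:wait,E:empty,S:wait,W:car1-GO | queues: N=0 E=0 S=3 W=0
Step 4 [EW]: N:wait,E:empty,S:wait,W:empty | queues: N=0 E=0 S=3 W=0
Step 5 [NS]: N:empty,E:wait,S:car5-GO,W:wait | queues: N=0 E=0 S=2 W=0
Step 6 [NS]: N:empty,E:wait,S:car7-GO,W:wait | queues: N=0 E=0 S=1 W=0
Step 7 [EW]: N:wait,E:empty,S:wait,W:empty | queues: N=0 E=0 S=1 W=0
Step 8 [EW]: N:wait,E:empty,S:wait,W:empty | queues: N=0 E=0 S=1 W=0
Step 9 [NS]: N:empty,E:wait,S:car8-GO,W:wait | queues: N=0 E=0 S=0 W=0

N: empty
E: empty
S: empty
W: empty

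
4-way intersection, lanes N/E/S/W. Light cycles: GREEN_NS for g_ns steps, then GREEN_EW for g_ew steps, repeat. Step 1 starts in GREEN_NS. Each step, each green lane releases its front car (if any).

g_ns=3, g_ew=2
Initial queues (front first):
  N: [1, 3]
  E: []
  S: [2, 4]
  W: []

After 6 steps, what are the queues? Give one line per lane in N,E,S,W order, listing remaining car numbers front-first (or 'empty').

Step 1 [NS]: N:car1-GO,E:wait,S:car2-GO,W:wait | queues: N=1 E=0 S=1 W=0
Step 2 [NS]: N:car3-GO,E:wait,S:car4-GO,W:wait | queues: N=0 E=0 S=0 W=0

N: empty
E: empty
S: empty
W: empty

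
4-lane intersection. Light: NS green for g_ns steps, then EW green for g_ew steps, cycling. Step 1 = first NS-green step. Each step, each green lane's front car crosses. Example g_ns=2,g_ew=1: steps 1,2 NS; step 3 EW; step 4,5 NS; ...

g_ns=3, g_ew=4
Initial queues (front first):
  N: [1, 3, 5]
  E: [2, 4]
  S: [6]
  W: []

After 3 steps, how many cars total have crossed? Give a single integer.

Step 1 [NS]: N:car1-GO,E:wait,S:car6-GO,W:wait | queues: N=2 E=2 S=0 W=0
Step 2 [NS]: N:car3-GO,E:wait,S:empty,W:wait | queues: N=1 E=2 S=0 W=0
Step 3 [NS]: N:car5-GO,E:wait,S:empty,W:wait | queues: N=0 E=2 S=0 W=0
Cars crossed by step 3: 4

Answer: 4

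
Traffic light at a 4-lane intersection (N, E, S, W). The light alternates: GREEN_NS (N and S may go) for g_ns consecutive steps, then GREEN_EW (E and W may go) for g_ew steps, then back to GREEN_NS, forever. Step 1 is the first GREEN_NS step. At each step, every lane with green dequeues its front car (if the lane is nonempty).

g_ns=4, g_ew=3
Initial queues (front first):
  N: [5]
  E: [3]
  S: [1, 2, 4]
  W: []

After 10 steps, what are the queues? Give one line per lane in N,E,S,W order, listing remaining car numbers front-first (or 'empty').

Step 1 [NS]: N:car5-GO,E:wait,S:car1-GO,W:wait | queues: N=0 E=1 S=2 W=0
Step 2 [NS]: N:empty,E:wait,S:car2-GO,W:wait | queues: N=0 E=1 S=1 W=0
Step 3 [NS]: N:empty,E:wait,S:car4-GO,W:wait | queues: N=0 E=1 S=0 W=0
Step 4 [NS]: N:empty,E:wait,S:empty,W:wait | queues: N=0 E=1 S=0 W=0
Step 5 [EW]: N:wait,E:car3-GO,S:wait,W:empty | queues: N=0 E=0 S=0 W=0

N: empty
E: empty
S: empty
W: empty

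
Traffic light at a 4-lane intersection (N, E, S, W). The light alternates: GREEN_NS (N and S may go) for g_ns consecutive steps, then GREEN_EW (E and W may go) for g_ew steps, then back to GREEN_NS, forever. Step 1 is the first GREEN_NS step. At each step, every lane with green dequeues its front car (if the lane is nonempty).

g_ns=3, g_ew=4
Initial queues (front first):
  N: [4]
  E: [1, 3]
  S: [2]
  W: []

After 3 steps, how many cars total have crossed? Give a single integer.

Answer: 2

Derivation:
Step 1 [NS]: N:car4-GO,E:wait,S:car2-GO,W:wait | queues: N=0 E=2 S=0 W=0
Step 2 [NS]: N:empty,E:wait,S:empty,W:wait | queues: N=0 E=2 S=0 W=0
Step 3 [NS]: N:empty,E:wait,S:empty,W:wait | queues: N=0 E=2 S=0 W=0
Cars crossed by step 3: 2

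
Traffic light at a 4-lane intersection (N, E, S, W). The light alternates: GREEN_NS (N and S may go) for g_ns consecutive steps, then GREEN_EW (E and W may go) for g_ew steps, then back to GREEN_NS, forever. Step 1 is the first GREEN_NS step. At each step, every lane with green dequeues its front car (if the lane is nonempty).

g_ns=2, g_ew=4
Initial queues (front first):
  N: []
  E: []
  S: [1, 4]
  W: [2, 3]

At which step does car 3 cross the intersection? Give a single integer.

Step 1 [NS]: N:empty,E:wait,S:car1-GO,W:wait | queues: N=0 E=0 S=1 W=2
Step 2 [NS]: N:empty,E:wait,S:car4-GO,W:wait | queues: N=0 E=0 S=0 W=2
Step 3 [EW]: N:wait,E:empty,S:wait,W:car2-GO | queues: N=0 E=0 S=0 W=1
Step 4 [EW]: N:wait,E:empty,S:wait,W:car3-GO | queues: N=0 E=0 S=0 W=0
Car 3 crosses at step 4

4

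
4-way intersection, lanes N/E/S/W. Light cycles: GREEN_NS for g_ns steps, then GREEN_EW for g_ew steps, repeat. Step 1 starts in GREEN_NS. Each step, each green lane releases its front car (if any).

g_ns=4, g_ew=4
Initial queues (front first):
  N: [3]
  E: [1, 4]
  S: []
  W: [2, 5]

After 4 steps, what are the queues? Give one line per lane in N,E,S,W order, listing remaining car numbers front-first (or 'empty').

Step 1 [NS]: N:car3-GO,E:wait,S:empty,W:wait | queues: N=0 E=2 S=0 W=2
Step 2 [NS]: N:empty,E:wait,S:empty,W:wait | queues: N=0 E=2 S=0 W=2
Step 3 [NS]: N:empty,E:wait,S:empty,W:wait | queues: N=0 E=2 S=0 W=2
Step 4 [NS]: N:empty,E:wait,S:empty,W:wait | queues: N=0 E=2 S=0 W=2

N: empty
E: 1 4
S: empty
W: 2 5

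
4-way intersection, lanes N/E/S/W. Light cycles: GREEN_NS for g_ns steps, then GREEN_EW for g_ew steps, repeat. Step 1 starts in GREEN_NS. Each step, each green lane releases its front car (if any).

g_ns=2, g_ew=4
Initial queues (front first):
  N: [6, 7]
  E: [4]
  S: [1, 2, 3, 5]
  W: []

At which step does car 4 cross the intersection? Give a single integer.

Step 1 [NS]: N:car6-GO,E:wait,S:car1-GO,W:wait | queues: N=1 E=1 S=3 W=0
Step 2 [NS]: N:car7-GO,E:wait,S:car2-GO,W:wait | queues: N=0 E=1 S=2 W=0
Step 3 [EW]: N:wait,E:car4-GO,S:wait,W:empty | queues: N=0 E=0 S=2 W=0
Step 4 [EW]: N:wait,E:empty,S:wait,W:empty | queues: N=0 E=0 S=2 W=0
Step 5 [EW]: N:wait,E:empty,S:wait,W:empty | queues: N=0 E=0 S=2 W=0
Step 6 [EW]: N:wait,E:empty,S:wait,W:empty | queues: N=0 E=0 S=2 W=0
Step 7 [NS]: N:empty,E:wait,S:car3-GO,W:wait | queues: N=0 E=0 S=1 W=0
Step 8 [NS]: N:empty,E:wait,S:car5-GO,W:wait | queues: N=0 E=0 S=0 W=0
Car 4 crosses at step 3

3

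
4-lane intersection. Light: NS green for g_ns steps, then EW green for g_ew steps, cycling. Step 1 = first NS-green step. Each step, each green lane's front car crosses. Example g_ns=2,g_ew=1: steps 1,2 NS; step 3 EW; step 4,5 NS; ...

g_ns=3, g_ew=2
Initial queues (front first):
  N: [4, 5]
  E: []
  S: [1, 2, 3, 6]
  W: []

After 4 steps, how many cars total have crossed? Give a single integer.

Answer: 5

Derivation:
Step 1 [NS]: N:car4-GO,E:wait,S:car1-GO,W:wait | queues: N=1 E=0 S=3 W=0
Step 2 [NS]: N:car5-GO,E:wait,S:car2-GO,W:wait | queues: N=0 E=0 S=2 W=0
Step 3 [NS]: N:empty,E:wait,S:car3-GO,W:wait | queues: N=0 E=0 S=1 W=0
Step 4 [EW]: N:wait,E:empty,S:wait,W:empty | queues: N=0 E=0 S=1 W=0
Cars crossed by step 4: 5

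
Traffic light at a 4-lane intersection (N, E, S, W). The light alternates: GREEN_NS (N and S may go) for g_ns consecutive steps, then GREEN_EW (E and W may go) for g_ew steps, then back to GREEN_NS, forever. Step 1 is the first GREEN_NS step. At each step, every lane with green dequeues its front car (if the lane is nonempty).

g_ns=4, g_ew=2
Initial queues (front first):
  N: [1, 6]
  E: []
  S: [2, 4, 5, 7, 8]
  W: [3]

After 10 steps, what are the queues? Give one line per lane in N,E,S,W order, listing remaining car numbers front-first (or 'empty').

Step 1 [NS]: N:car1-GO,E:wait,S:car2-GO,W:wait | queues: N=1 E=0 S=4 W=1
Step 2 [NS]: N:car6-GO,E:wait,S:car4-GO,W:wait | queues: N=0 E=0 S=3 W=1
Step 3 [NS]: N:empty,E:wait,S:car5-GO,W:wait | queues: N=0 E=0 S=2 W=1
Step 4 [NS]: N:empty,E:wait,S:car7-GO,W:wait | queues: N=0 E=0 S=1 W=1
Step 5 [EW]: N:wait,E:empty,S:wait,W:car3-GO | queues: N=0 E=0 S=1 W=0
Step 6 [EW]: N:wait,E:empty,S:wait,W:empty | queues: N=0 E=0 S=1 W=0
Step 7 [NS]: N:empty,E:wait,S:car8-GO,W:wait | queues: N=0 E=0 S=0 W=0

N: empty
E: empty
S: empty
W: empty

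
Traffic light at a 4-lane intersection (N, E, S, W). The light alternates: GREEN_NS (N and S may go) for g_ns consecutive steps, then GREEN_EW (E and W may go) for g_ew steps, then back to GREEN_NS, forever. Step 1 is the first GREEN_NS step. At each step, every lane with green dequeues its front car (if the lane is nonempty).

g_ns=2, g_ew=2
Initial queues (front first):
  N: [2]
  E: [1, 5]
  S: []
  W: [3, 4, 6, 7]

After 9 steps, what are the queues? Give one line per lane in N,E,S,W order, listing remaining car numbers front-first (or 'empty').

Step 1 [NS]: N:car2-GO,E:wait,S:empty,W:wait | queues: N=0 E=2 S=0 W=4
Step 2 [NS]: N:empty,E:wait,S:empty,W:wait | queues: N=0 E=2 S=0 W=4
Step 3 [EW]: N:wait,E:car1-GO,S:wait,W:car3-GO | queues: N=0 E=1 S=0 W=3
Step 4 [EW]: N:wait,E:car5-GO,S:wait,W:car4-GO | queues: N=0 E=0 S=0 W=2
Step 5 [NS]: N:empty,E:wait,S:empty,W:wait | queues: N=0 E=0 S=0 W=2
Step 6 [NS]: N:empty,E:wait,S:empty,W:wait | queues: N=0 E=0 S=0 W=2
Step 7 [EW]: N:wait,E:empty,S:wait,W:car6-GO | queues: N=0 E=0 S=0 W=1
Step 8 [EW]: N:wait,E:empty,S:wait,W:car7-GO | queues: N=0 E=0 S=0 W=0

N: empty
E: empty
S: empty
W: empty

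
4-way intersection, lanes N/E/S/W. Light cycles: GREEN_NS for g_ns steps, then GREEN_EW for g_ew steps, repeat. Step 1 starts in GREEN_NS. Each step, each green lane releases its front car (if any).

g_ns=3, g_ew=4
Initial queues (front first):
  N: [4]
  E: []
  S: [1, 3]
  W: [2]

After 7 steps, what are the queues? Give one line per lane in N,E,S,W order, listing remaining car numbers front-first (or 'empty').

Step 1 [NS]: N:car4-GO,E:wait,S:car1-GO,W:wait | queues: N=0 E=0 S=1 W=1
Step 2 [NS]: N:empty,E:wait,S:car3-GO,W:wait | queues: N=0 E=0 S=0 W=1
Step 3 [NS]: N:empty,E:wait,S:empty,W:wait | queues: N=0 E=0 S=0 W=1
Step 4 [EW]: N:wait,E:empty,S:wait,W:car2-GO | queues: N=0 E=0 S=0 W=0

N: empty
E: empty
S: empty
W: empty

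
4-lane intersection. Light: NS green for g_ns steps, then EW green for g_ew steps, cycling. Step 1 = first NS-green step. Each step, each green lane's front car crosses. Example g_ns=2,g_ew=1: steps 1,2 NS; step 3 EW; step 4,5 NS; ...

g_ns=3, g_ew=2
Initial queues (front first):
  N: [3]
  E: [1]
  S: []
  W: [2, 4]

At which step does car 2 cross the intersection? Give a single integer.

Step 1 [NS]: N:car3-GO,E:wait,S:empty,W:wait | queues: N=0 E=1 S=0 W=2
Step 2 [NS]: N:empty,E:wait,S:empty,W:wait | queues: N=0 E=1 S=0 W=2
Step 3 [NS]: N:empty,E:wait,S:empty,W:wait | queues: N=0 E=1 S=0 W=2
Step 4 [EW]: N:wait,E:car1-GO,S:wait,W:car2-GO | queues: N=0 E=0 S=0 W=1
Step 5 [EW]: N:wait,E:empty,S:wait,W:car4-GO | queues: N=0 E=0 S=0 W=0
Car 2 crosses at step 4

4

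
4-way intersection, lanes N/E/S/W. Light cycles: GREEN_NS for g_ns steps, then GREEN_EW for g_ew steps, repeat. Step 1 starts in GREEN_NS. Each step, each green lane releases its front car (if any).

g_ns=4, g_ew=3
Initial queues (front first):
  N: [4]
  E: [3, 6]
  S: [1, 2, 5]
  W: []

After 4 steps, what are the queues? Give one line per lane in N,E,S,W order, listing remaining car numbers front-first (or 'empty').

Step 1 [NS]: N:car4-GO,E:wait,S:car1-GO,W:wait | queues: N=0 E=2 S=2 W=0
Step 2 [NS]: N:empty,E:wait,S:car2-GO,W:wait | queues: N=0 E=2 S=1 W=0
Step 3 [NS]: N:empty,E:wait,S:car5-GO,W:wait | queues: N=0 E=2 S=0 W=0
Step 4 [NS]: N:empty,E:wait,S:empty,W:wait | queues: N=0 E=2 S=0 W=0

N: empty
E: 3 6
S: empty
W: empty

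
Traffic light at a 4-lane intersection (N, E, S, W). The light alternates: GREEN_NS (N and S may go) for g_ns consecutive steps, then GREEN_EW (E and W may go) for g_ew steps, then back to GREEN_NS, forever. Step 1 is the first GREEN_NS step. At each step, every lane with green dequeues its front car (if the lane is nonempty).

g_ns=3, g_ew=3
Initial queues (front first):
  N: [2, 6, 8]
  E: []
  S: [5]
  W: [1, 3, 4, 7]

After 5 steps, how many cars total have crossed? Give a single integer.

Answer: 6

Derivation:
Step 1 [NS]: N:car2-GO,E:wait,S:car5-GO,W:wait | queues: N=2 E=0 S=0 W=4
Step 2 [NS]: N:car6-GO,E:wait,S:empty,W:wait | queues: N=1 E=0 S=0 W=4
Step 3 [NS]: N:car8-GO,E:wait,S:empty,W:wait | queues: N=0 E=0 S=0 W=4
Step 4 [EW]: N:wait,E:empty,S:wait,W:car1-GO | queues: N=0 E=0 S=0 W=3
Step 5 [EW]: N:wait,E:empty,S:wait,W:car3-GO | queues: N=0 E=0 S=0 W=2
Cars crossed by step 5: 6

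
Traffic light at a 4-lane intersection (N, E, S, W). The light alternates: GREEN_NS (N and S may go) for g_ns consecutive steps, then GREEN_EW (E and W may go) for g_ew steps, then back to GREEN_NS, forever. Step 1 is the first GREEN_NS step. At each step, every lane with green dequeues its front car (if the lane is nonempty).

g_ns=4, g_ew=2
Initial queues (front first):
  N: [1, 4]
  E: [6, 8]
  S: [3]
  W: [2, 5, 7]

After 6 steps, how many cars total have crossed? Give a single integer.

Step 1 [NS]: N:car1-GO,E:wait,S:car3-GO,W:wait | queues: N=1 E=2 S=0 W=3
Step 2 [NS]: N:car4-GO,E:wait,S:empty,W:wait | queues: N=0 E=2 S=0 W=3
Step 3 [NS]: N:empty,E:wait,S:empty,W:wait | queues: N=0 E=2 S=0 W=3
Step 4 [NS]: N:empty,E:wait,S:empty,W:wait | queues: N=0 E=2 S=0 W=3
Step 5 [EW]: N:wait,E:car6-GO,S:wait,W:car2-GO | queues: N=0 E=1 S=0 W=2
Step 6 [EW]: N:wait,E:car8-GO,S:wait,W:car5-GO | queues: N=0 E=0 S=0 W=1
Cars crossed by step 6: 7

Answer: 7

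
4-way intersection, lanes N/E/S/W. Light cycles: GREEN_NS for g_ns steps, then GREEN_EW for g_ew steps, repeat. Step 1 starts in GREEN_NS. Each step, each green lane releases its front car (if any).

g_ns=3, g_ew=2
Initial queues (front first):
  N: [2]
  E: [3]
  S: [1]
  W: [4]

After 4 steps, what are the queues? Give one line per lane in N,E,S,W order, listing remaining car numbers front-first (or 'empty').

Step 1 [NS]: N:car2-GO,E:wait,S:car1-GO,W:wait | queues: N=0 E=1 S=0 W=1
Step 2 [NS]: N:empty,E:wait,S:empty,W:wait | queues: N=0 E=1 S=0 W=1
Step 3 [NS]: N:empty,E:wait,S:empty,W:wait | queues: N=0 E=1 S=0 W=1
Step 4 [EW]: N:wait,E:car3-GO,S:wait,W:car4-GO | queues: N=0 E=0 S=0 W=0

N: empty
E: empty
S: empty
W: empty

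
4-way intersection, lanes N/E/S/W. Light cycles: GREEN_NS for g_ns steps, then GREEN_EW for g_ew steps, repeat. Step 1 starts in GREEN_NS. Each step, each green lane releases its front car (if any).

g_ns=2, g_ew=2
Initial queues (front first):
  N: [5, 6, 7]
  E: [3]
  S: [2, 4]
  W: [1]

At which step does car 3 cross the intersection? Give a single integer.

Step 1 [NS]: N:car5-GO,E:wait,S:car2-GO,W:wait | queues: N=2 E=1 S=1 W=1
Step 2 [NS]: N:car6-GO,E:wait,S:car4-GO,W:wait | queues: N=1 E=1 S=0 W=1
Step 3 [EW]: N:wait,E:car3-GO,S:wait,W:car1-GO | queues: N=1 E=0 S=0 W=0
Step 4 [EW]: N:wait,E:empty,S:wait,W:empty | queues: N=1 E=0 S=0 W=0
Step 5 [NS]: N:car7-GO,E:wait,S:empty,W:wait | queues: N=0 E=0 S=0 W=0
Car 3 crosses at step 3

3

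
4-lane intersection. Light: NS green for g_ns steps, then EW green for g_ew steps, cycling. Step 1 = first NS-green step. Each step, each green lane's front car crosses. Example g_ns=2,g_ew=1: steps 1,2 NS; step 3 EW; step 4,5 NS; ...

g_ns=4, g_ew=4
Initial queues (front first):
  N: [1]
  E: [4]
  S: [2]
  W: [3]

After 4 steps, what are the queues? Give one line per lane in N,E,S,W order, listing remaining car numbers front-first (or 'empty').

Step 1 [NS]: N:car1-GO,E:wait,S:car2-GO,W:wait | queues: N=0 E=1 S=0 W=1
Step 2 [NS]: N:empty,E:wait,S:empty,W:wait | queues: N=0 E=1 S=0 W=1
Step 3 [NS]: N:empty,E:wait,S:empty,W:wait | queues: N=0 E=1 S=0 W=1
Step 4 [NS]: N:empty,E:wait,S:empty,W:wait | queues: N=0 E=1 S=0 W=1

N: empty
E: 4
S: empty
W: 3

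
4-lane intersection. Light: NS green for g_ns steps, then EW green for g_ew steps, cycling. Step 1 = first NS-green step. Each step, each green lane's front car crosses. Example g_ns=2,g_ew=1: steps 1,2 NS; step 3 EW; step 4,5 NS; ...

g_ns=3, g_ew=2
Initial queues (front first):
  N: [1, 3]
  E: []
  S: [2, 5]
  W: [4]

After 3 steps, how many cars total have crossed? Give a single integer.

Step 1 [NS]: N:car1-GO,E:wait,S:car2-GO,W:wait | queues: N=1 E=0 S=1 W=1
Step 2 [NS]: N:car3-GO,E:wait,S:car5-GO,W:wait | queues: N=0 E=0 S=0 W=1
Step 3 [NS]: N:empty,E:wait,S:empty,W:wait | queues: N=0 E=0 S=0 W=1
Cars crossed by step 3: 4

Answer: 4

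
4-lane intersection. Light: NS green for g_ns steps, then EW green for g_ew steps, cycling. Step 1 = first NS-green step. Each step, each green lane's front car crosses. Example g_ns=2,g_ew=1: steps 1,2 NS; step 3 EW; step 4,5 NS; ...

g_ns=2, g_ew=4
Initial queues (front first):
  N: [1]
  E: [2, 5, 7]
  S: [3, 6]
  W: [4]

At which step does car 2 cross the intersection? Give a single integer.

Step 1 [NS]: N:car1-GO,E:wait,S:car3-GO,W:wait | queues: N=0 E=3 S=1 W=1
Step 2 [NS]: N:empty,E:wait,S:car6-GO,W:wait | queues: N=0 E=3 S=0 W=1
Step 3 [EW]: N:wait,E:car2-GO,S:wait,W:car4-GO | queues: N=0 E=2 S=0 W=0
Step 4 [EW]: N:wait,E:car5-GO,S:wait,W:empty | queues: N=0 E=1 S=0 W=0
Step 5 [EW]: N:wait,E:car7-GO,S:wait,W:empty | queues: N=0 E=0 S=0 W=0
Car 2 crosses at step 3

3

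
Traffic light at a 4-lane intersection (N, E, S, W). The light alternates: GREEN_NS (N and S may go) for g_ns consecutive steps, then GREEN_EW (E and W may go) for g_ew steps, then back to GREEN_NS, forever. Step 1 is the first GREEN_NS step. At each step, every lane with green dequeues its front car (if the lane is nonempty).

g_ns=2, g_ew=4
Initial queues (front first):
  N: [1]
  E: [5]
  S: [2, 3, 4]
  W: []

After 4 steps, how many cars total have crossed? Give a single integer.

Answer: 4

Derivation:
Step 1 [NS]: N:car1-GO,E:wait,S:car2-GO,W:wait | queues: N=0 E=1 S=2 W=0
Step 2 [NS]: N:empty,E:wait,S:car3-GO,W:wait | queues: N=0 E=1 S=1 W=0
Step 3 [EW]: N:wait,E:car5-GO,S:wait,W:empty | queues: N=0 E=0 S=1 W=0
Step 4 [EW]: N:wait,E:empty,S:wait,W:empty | queues: N=0 E=0 S=1 W=0
Cars crossed by step 4: 4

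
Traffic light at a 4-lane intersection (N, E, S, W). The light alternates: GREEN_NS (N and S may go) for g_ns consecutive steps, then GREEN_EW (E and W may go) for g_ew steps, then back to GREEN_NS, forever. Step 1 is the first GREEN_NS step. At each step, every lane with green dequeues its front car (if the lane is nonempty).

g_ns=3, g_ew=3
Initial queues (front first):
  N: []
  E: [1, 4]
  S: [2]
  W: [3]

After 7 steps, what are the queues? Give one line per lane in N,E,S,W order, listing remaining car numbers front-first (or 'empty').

Step 1 [NS]: N:empty,E:wait,S:car2-GO,W:wait | queues: N=0 E=2 S=0 W=1
Step 2 [NS]: N:empty,E:wait,S:empty,W:wait | queues: N=0 E=2 S=0 W=1
Step 3 [NS]: N:empty,E:wait,S:empty,W:wait | queues: N=0 E=2 S=0 W=1
Step 4 [EW]: N:wait,E:car1-GO,S:wait,W:car3-GO | queues: N=0 E=1 S=0 W=0
Step 5 [EW]: N:wait,E:car4-GO,S:wait,W:empty | queues: N=0 E=0 S=0 W=0

N: empty
E: empty
S: empty
W: empty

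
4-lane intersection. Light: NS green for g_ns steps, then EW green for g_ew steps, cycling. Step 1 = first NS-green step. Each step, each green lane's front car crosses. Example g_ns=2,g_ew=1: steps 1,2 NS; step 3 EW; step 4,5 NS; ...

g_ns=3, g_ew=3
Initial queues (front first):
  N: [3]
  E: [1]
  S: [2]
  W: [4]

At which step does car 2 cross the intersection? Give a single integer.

Step 1 [NS]: N:car3-GO,E:wait,S:car2-GO,W:wait | queues: N=0 E=1 S=0 W=1
Step 2 [NS]: N:empty,E:wait,S:empty,W:wait | queues: N=0 E=1 S=0 W=1
Step 3 [NS]: N:empty,E:wait,S:empty,W:wait | queues: N=0 E=1 S=0 W=1
Step 4 [EW]: N:wait,E:car1-GO,S:wait,W:car4-GO | queues: N=0 E=0 S=0 W=0
Car 2 crosses at step 1

1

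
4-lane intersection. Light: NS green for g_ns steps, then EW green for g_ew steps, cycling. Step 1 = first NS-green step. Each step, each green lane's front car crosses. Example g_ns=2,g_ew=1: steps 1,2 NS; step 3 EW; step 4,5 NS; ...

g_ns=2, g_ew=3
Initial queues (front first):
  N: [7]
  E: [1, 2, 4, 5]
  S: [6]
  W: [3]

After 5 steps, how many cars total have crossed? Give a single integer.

Step 1 [NS]: N:car7-GO,E:wait,S:car6-GO,W:wait | queues: N=0 E=4 S=0 W=1
Step 2 [NS]: N:empty,E:wait,S:empty,W:wait | queues: N=0 E=4 S=0 W=1
Step 3 [EW]: N:wait,E:car1-GO,S:wait,W:car3-GO | queues: N=0 E=3 S=0 W=0
Step 4 [EW]: N:wait,E:car2-GO,S:wait,W:empty | queues: N=0 E=2 S=0 W=0
Step 5 [EW]: N:wait,E:car4-GO,S:wait,W:empty | queues: N=0 E=1 S=0 W=0
Cars crossed by step 5: 6

Answer: 6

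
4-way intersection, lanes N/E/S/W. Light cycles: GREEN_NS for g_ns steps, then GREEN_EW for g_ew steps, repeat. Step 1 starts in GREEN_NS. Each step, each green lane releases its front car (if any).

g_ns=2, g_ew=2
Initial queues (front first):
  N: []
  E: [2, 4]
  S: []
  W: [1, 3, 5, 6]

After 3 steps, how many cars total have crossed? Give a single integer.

Answer: 2

Derivation:
Step 1 [NS]: N:empty,E:wait,S:empty,W:wait | queues: N=0 E=2 S=0 W=4
Step 2 [NS]: N:empty,E:wait,S:empty,W:wait | queues: N=0 E=2 S=0 W=4
Step 3 [EW]: N:wait,E:car2-GO,S:wait,W:car1-GO | queues: N=0 E=1 S=0 W=3
Cars crossed by step 3: 2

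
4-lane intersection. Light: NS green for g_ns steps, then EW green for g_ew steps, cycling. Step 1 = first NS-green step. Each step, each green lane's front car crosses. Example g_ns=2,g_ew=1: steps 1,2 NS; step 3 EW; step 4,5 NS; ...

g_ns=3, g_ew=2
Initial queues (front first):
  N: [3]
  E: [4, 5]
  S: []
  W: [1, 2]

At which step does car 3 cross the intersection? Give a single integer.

Step 1 [NS]: N:car3-GO,E:wait,S:empty,W:wait | queues: N=0 E=2 S=0 W=2
Step 2 [NS]: N:empty,E:wait,S:empty,W:wait | queues: N=0 E=2 S=0 W=2
Step 3 [NS]: N:empty,E:wait,S:empty,W:wait | queues: N=0 E=2 S=0 W=2
Step 4 [EW]: N:wait,E:car4-GO,S:wait,W:car1-GO | queues: N=0 E=1 S=0 W=1
Step 5 [EW]: N:wait,E:car5-GO,S:wait,W:car2-GO | queues: N=0 E=0 S=0 W=0
Car 3 crosses at step 1

1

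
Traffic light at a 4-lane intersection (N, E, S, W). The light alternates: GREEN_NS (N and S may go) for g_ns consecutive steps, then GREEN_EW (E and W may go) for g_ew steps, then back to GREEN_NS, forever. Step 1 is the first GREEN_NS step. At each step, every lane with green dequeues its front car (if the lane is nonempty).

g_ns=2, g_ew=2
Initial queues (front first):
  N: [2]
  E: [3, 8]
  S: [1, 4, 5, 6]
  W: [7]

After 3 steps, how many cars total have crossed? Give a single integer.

Step 1 [NS]: N:car2-GO,E:wait,S:car1-GO,W:wait | queues: N=0 E=2 S=3 W=1
Step 2 [NS]: N:empty,E:wait,S:car4-GO,W:wait | queues: N=0 E=2 S=2 W=1
Step 3 [EW]: N:wait,E:car3-GO,S:wait,W:car7-GO | queues: N=0 E=1 S=2 W=0
Cars crossed by step 3: 5

Answer: 5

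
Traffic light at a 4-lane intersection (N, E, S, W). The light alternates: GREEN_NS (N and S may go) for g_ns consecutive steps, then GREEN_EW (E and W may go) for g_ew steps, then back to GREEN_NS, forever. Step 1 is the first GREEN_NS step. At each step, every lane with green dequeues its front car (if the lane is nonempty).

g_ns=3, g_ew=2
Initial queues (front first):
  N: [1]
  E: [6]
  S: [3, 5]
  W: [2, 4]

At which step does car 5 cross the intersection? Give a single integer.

Step 1 [NS]: N:car1-GO,E:wait,S:car3-GO,W:wait | queues: N=0 E=1 S=1 W=2
Step 2 [NS]: N:empty,E:wait,S:car5-GO,W:wait | queues: N=0 E=1 S=0 W=2
Step 3 [NS]: N:empty,E:wait,S:empty,W:wait | queues: N=0 E=1 S=0 W=2
Step 4 [EW]: N:wait,E:car6-GO,S:wait,W:car2-GO | queues: N=0 E=0 S=0 W=1
Step 5 [EW]: N:wait,E:empty,S:wait,W:car4-GO | queues: N=0 E=0 S=0 W=0
Car 5 crosses at step 2

2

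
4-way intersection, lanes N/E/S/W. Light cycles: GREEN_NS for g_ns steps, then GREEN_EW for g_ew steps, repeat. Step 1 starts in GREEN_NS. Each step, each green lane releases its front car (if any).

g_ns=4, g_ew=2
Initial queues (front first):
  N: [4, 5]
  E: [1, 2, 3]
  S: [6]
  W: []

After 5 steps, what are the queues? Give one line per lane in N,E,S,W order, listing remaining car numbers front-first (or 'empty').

Step 1 [NS]: N:car4-GO,E:wait,S:car6-GO,W:wait | queues: N=1 E=3 S=0 W=0
Step 2 [NS]: N:car5-GO,E:wait,S:empty,W:wait | queues: N=0 E=3 S=0 W=0
Step 3 [NS]: N:empty,E:wait,S:empty,W:wait | queues: N=0 E=3 S=0 W=0
Step 4 [NS]: N:empty,E:wait,S:empty,W:wait | queues: N=0 E=3 S=0 W=0
Step 5 [EW]: N:wait,E:car1-GO,S:wait,W:empty | queues: N=0 E=2 S=0 W=0

N: empty
E: 2 3
S: empty
W: empty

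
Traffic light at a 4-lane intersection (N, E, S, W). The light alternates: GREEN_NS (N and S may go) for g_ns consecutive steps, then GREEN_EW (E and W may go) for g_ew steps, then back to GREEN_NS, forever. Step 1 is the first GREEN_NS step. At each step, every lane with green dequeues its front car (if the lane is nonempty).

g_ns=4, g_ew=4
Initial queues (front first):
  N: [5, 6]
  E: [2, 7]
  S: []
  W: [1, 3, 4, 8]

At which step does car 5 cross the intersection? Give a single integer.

Step 1 [NS]: N:car5-GO,E:wait,S:empty,W:wait | queues: N=1 E=2 S=0 W=4
Step 2 [NS]: N:car6-GO,E:wait,S:empty,W:wait | queues: N=0 E=2 S=0 W=4
Step 3 [NS]: N:empty,E:wait,S:empty,W:wait | queues: N=0 E=2 S=0 W=4
Step 4 [NS]: N:empty,E:wait,S:empty,W:wait | queues: N=0 E=2 S=0 W=4
Step 5 [EW]: N:wait,E:car2-GO,S:wait,W:car1-GO | queues: N=0 E=1 S=0 W=3
Step 6 [EW]: N:wait,E:car7-GO,S:wait,W:car3-GO | queues: N=0 E=0 S=0 W=2
Step 7 [EW]: N:wait,E:empty,S:wait,W:car4-GO | queues: N=0 E=0 S=0 W=1
Step 8 [EW]: N:wait,E:empty,S:wait,W:car8-GO | queues: N=0 E=0 S=0 W=0
Car 5 crosses at step 1

1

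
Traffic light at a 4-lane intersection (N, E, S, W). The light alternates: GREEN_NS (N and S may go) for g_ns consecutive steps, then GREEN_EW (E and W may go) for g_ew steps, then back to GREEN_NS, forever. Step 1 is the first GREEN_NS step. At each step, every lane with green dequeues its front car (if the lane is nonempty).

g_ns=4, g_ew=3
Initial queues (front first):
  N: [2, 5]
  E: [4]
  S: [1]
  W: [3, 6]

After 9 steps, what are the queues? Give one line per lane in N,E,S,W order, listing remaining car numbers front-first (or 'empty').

Step 1 [NS]: N:car2-GO,E:wait,S:car1-GO,W:wait | queues: N=1 E=1 S=0 W=2
Step 2 [NS]: N:car5-GO,E:wait,S:empty,W:wait | queues: N=0 E=1 S=0 W=2
Step 3 [NS]: N:empty,E:wait,S:empty,W:wait | queues: N=0 E=1 S=0 W=2
Step 4 [NS]: N:empty,E:wait,S:empty,W:wait | queues: N=0 E=1 S=0 W=2
Step 5 [EW]: N:wait,E:car4-GO,S:wait,W:car3-GO | queues: N=0 E=0 S=0 W=1
Step 6 [EW]: N:wait,E:empty,S:wait,W:car6-GO | queues: N=0 E=0 S=0 W=0

N: empty
E: empty
S: empty
W: empty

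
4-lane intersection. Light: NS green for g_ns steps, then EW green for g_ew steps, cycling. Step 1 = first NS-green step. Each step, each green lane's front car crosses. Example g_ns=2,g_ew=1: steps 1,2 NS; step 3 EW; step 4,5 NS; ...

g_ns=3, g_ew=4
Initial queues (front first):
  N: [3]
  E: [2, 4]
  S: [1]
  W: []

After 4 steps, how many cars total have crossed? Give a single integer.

Step 1 [NS]: N:car3-GO,E:wait,S:car1-GO,W:wait | queues: N=0 E=2 S=0 W=0
Step 2 [NS]: N:empty,E:wait,S:empty,W:wait | queues: N=0 E=2 S=0 W=0
Step 3 [NS]: N:empty,E:wait,S:empty,W:wait | queues: N=0 E=2 S=0 W=0
Step 4 [EW]: N:wait,E:car2-GO,S:wait,W:empty | queues: N=0 E=1 S=0 W=0
Cars crossed by step 4: 3

Answer: 3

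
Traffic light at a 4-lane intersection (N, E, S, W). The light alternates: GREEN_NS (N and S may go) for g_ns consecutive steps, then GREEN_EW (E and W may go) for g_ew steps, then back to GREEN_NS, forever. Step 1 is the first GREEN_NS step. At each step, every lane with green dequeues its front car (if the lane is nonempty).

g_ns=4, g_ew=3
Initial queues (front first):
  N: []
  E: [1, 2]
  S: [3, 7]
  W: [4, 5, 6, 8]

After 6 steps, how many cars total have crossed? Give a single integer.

Step 1 [NS]: N:empty,E:wait,S:car3-GO,W:wait | queues: N=0 E=2 S=1 W=4
Step 2 [NS]: N:empty,E:wait,S:car7-GO,W:wait | queues: N=0 E=2 S=0 W=4
Step 3 [NS]: N:empty,E:wait,S:empty,W:wait | queues: N=0 E=2 S=0 W=4
Step 4 [NS]: N:empty,E:wait,S:empty,W:wait | queues: N=0 E=2 S=0 W=4
Step 5 [EW]: N:wait,E:car1-GO,S:wait,W:car4-GO | queues: N=0 E=1 S=0 W=3
Step 6 [EW]: N:wait,E:car2-GO,S:wait,W:car5-GO | queues: N=0 E=0 S=0 W=2
Cars crossed by step 6: 6

Answer: 6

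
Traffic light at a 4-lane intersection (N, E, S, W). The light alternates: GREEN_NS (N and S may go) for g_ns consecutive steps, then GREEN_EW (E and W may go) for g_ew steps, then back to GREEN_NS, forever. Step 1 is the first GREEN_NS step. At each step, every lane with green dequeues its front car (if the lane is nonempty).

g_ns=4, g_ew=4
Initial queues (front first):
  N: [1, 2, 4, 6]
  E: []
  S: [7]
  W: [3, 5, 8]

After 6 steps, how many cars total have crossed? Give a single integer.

Step 1 [NS]: N:car1-GO,E:wait,S:car7-GO,W:wait | queues: N=3 E=0 S=0 W=3
Step 2 [NS]: N:car2-GO,E:wait,S:empty,W:wait | queues: N=2 E=0 S=0 W=3
Step 3 [NS]: N:car4-GO,E:wait,S:empty,W:wait | queues: N=1 E=0 S=0 W=3
Step 4 [NS]: N:car6-GO,E:wait,S:empty,W:wait | queues: N=0 E=0 S=0 W=3
Step 5 [EW]: N:wait,E:empty,S:wait,W:car3-GO | queues: N=0 E=0 S=0 W=2
Step 6 [EW]: N:wait,E:empty,S:wait,W:car5-GO | queues: N=0 E=0 S=0 W=1
Cars crossed by step 6: 7

Answer: 7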